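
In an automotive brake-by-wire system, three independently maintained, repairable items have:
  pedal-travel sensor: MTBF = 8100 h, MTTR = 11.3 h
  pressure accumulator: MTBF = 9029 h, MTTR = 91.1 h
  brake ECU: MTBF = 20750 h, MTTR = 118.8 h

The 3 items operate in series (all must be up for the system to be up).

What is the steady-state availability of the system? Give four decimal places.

A(pedal-travel sensor) = MTBF/(MTBF+MTTR) = 8100/(8100+11.3) = 0.998607
A(pressure accumulator) = MTBF/(MTBF+MTTR) = 9029/(9029+91.1) = 0.990011
A(brake ECU) = MTBF/(MTBF+MTTR) = 20750/(20750+118.8) = 0.994307
Series availability: 0.998607 × 0.990011 × 0.994307 = 0.9830

0.9830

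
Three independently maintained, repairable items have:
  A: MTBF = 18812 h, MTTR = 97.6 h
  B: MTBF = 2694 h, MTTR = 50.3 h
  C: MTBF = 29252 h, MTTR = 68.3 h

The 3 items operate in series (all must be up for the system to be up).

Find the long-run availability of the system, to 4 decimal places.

0.9743

A(A) = MTBF/(MTBF+MTTR) = 18812/(18812+97.6) = 0.994839
A(B) = MTBF/(MTBF+MTTR) = 2694/(2694+50.3) = 0.981671
A(C) = MTBF/(MTBF+MTTR) = 29252/(29252+68.3) = 0.997671
Series availability: 0.994839 × 0.981671 × 0.997671 = 0.9743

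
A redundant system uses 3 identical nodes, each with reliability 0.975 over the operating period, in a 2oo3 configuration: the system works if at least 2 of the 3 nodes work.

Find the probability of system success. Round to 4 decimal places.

R = Σ_{i=2}^{3} C(3,i) p^i (1−p)^{3−i} with p = 0.975
C(3,2)·0.975^2·0.025^1 = 0.071297
C(3,3)·0.975^3·0.025^0 = 0.926859
Sum = 0.9982

0.9982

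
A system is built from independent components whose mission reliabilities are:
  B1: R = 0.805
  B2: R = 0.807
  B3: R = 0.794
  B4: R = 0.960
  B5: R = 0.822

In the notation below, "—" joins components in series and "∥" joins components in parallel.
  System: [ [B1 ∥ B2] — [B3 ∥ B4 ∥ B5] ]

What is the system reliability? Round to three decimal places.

Parallel (B1 and B2): 1 − (1 − 0.80500)(1 − 0.80700) = 0.96237
Parallel (B3, B4, and B5): 1 − (1 − 0.79400)(1 − 0.96000)(1 − 0.82200) = 0.99853
Series ([0.96237] and [0.99853]): 0.96237 × 0.99853 = 0.961

0.961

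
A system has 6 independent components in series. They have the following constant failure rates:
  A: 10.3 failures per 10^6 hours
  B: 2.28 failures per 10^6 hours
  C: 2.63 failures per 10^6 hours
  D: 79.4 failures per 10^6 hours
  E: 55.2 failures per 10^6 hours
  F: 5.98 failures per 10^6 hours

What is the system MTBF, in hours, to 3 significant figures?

6420

Series of exponential components: λ_sys = Σ λ_i
λ_sys = 0.0000103 + 0.00000228 + 0.00000263 + 0.0000794 + 0.0000552 + 0.00000598 = 1.5579e-04 /h
MTBF = 1 / λ_sys = 6420 h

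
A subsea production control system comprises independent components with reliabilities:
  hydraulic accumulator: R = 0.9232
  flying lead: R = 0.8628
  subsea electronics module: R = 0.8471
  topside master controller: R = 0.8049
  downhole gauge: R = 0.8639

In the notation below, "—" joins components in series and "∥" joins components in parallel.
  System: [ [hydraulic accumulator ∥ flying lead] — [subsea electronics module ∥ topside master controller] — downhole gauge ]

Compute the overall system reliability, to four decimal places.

0.8293

Parallel (hydraulic accumulator and flying lead): 1 − (1 − 0.923200)(1 − 0.862800) = 0.989463
Parallel (subsea electronics module and topside master controller): 1 − (1 − 0.847100)(1 − 0.804900) = 0.970169
Series ([0.989463], [0.970169], and downhole gauge): 0.989463 × 0.970169 × 0.863900 = 0.8293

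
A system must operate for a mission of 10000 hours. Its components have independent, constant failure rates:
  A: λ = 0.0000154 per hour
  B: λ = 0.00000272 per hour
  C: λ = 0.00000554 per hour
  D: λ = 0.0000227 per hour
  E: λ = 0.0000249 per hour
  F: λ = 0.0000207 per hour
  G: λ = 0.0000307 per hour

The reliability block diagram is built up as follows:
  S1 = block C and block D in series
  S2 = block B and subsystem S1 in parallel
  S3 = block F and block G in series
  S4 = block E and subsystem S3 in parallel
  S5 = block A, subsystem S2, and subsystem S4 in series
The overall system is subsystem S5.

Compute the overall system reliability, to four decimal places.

R(A) = exp(−0.0000154 × 10000) = 0.857272
R(B) = exp(−0.00000272 × 10000) = 0.973167
R(C) = exp(−0.00000554 × 10000) = 0.946107
R(D) = exp(−0.0000227 × 10000) = 0.796921
R(E) = exp(−0.0000249 × 10000) = 0.779580
R(F) = exp(−0.0000207 × 10000) = 0.813020
R(G) = exp(−0.0000307 × 10000) = 0.735651
Series (C and D): 0.946107 × 0.796921 = 0.753973
Parallel (B and [0.753973]): 1 − (1 − 0.973167)(1 − 0.753973) = 0.993398
Series (F and G): 0.813020 × 0.735651 = 0.598099
Parallel (E and [0.598099]): 1 − (1 − 0.779580)(1 − 0.598099) = 0.911413
Series (A, [0.993398], and [0.911413]): 0.857272 × 0.993398 × 0.911413 = 0.7762

0.7762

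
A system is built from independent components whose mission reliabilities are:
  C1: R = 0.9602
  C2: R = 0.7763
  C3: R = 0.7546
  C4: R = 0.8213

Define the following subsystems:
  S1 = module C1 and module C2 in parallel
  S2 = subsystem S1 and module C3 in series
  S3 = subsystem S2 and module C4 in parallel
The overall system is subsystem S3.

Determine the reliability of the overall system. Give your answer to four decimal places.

0.9549

Parallel (C1 and C2): 1 − (1 − 0.960200)(1 − 0.776300) = 0.991097
Series ([0.991097] and C3): 0.991097 × 0.754600 = 0.747882
Parallel ([0.747882] and C4): 1 − (1 − 0.747882)(1 − 0.821300) = 0.9549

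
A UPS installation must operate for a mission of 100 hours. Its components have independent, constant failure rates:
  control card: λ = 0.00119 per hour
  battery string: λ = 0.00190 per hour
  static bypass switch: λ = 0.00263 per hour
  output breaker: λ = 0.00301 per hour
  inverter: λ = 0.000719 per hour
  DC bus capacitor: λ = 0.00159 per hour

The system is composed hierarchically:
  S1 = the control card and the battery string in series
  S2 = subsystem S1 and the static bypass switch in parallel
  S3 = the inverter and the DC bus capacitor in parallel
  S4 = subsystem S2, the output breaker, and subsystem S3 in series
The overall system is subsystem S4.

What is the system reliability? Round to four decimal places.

R(control card) = exp(−0.00119 × 100) = 0.887808
R(battery string) = exp(−0.00190 × 100) = 0.826959
R(static bypass switch) = exp(−0.00263 × 100) = 0.768742
R(output breaker) = exp(−0.00301 × 100) = 0.740078
R(inverter) = exp(−0.000719 × 100) = 0.930624
R(DC bus capacitor) = exp(−0.00159 × 100) = 0.852996
Series (control card and battery string): 0.887808 × 0.826959 = 0.734181
Parallel ([0.734181] and static bypass switch): 1 − (1 − 0.734181)(1 − 0.768742) = 0.938527
Parallel (inverter and DC bus capacitor): 1 − (1 − 0.930624)(1 − 0.852996) = 0.989801
Series ([0.938527], output breaker, and [0.989801]): 0.938527 × 0.740078 × 0.989801 = 0.6875

0.6875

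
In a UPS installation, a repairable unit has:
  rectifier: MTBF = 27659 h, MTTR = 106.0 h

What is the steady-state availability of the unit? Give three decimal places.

A(rectifier) = MTBF/(MTBF+MTTR) = 27659/(27659+106.0) = 0.996

0.996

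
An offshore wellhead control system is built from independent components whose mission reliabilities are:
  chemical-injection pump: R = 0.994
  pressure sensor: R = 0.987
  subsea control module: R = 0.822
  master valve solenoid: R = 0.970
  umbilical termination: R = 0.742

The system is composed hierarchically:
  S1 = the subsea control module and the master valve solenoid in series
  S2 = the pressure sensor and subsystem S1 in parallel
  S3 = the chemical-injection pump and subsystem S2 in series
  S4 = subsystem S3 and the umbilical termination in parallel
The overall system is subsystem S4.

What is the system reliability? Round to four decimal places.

0.9978

Series (subsea control module and master valve solenoid): 0.822000 × 0.970000 = 0.797340
Parallel (pressure sensor and [0.797340]): 1 − (1 − 0.987000)(1 − 0.797340) = 0.997365
Series (chemical-injection pump and [0.997365]): 0.994000 × 0.997365 = 0.991381
Parallel ([0.991381] and umbilical termination): 1 − (1 − 0.991381)(1 − 0.742000) = 0.9978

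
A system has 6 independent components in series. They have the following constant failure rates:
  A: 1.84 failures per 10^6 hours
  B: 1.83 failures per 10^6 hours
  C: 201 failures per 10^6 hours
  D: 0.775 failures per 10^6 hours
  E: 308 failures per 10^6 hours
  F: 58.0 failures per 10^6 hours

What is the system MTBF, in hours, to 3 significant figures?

1750

Series of exponential components: λ_sys = Σ λ_i
λ_sys = 0.00000184 + 0.00000183 + 0.000201 + 0.000000775 + 0.000308 + 0.0000580 = 5.7144e-04 /h
MTBF = 1 / λ_sys = 1750 h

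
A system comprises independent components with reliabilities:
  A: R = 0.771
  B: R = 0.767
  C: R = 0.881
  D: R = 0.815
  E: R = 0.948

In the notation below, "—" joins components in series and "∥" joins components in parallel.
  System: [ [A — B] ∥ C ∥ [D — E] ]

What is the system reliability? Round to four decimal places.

0.9889

Series (A and B): 0.771000 × 0.767000 = 0.591357
Series (D and E): 0.815000 × 0.948000 = 0.772620
Parallel ([0.591357], C, and [0.772620]): 1 − (1 − 0.591357)(1 − 0.881000)(1 − 0.772620) = 0.9889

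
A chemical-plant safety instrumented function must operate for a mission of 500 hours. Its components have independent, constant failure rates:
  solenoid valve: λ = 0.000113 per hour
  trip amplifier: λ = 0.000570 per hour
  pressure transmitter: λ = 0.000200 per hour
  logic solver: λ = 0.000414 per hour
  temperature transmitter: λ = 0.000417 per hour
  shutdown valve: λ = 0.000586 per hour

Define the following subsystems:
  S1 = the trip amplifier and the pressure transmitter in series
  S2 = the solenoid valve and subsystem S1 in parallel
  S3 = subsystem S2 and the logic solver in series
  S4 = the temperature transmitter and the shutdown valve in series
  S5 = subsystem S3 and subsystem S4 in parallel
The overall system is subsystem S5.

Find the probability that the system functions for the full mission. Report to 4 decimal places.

0.9206

R(solenoid valve) = exp(−0.000113 × 500) = 0.945066
R(trip amplifier) = exp(−0.000570 × 500) = 0.752014
R(pressure transmitter) = exp(−0.000200 × 500) = 0.904837
R(logic solver) = exp(−0.000414 × 500) = 0.813020
R(temperature transmitter) = exp(−0.000417 × 500) = 0.811801
R(shutdown valve) = exp(−0.000586 × 500) = 0.746022
Series (trip amplifier and pressure transmitter): 0.752014 × 0.904837 = 0.680450
Parallel (solenoid valve and [0.680450]): 1 − (1 − 0.945066)(1 − 0.680450) = 0.982446
Series ([0.982446] and logic solver): 0.982446 × 0.813020 = 0.798748
Series (temperature transmitter and shutdown valve): 0.811801 × 0.746022 = 0.605621
Parallel ([0.798748] and [0.605621]): 1 − (1 − 0.798748)(1 − 0.605621) = 0.9206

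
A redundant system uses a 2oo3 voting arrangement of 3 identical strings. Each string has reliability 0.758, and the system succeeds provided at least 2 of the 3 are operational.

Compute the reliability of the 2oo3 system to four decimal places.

0.8527

R = Σ_{i=2}^{3} C(3,i) p^i (1−p)^{3−i} with p = 0.758
C(3,2)·0.758^2·0.242^1 = 0.417133
C(3,3)·0.758^3·0.242^0 = 0.435520
Sum = 0.8527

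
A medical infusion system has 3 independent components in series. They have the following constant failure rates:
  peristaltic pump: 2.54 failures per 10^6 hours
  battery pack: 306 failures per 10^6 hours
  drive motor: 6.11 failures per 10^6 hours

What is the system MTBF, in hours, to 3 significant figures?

Series of exponential components: λ_sys = Σ λ_i
λ_sys = 0.00000254 + 0.000306 + 0.00000611 = 3.1465e-04 /h
MTBF = 1 / λ_sys = 3180 h

3180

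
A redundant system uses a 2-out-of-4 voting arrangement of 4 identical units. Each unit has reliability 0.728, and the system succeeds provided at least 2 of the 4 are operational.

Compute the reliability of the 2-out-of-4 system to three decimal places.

0.936

R = Σ_{i=2}^{4} C(4,i) p^i (1−p)^{4−i} with p = 0.728
C(4,2)·0.728^2·0.272^2 = 0.23526
C(4,3)·0.728^3·0.272^1 = 0.41978
C(4,4)·0.728^4·0.272^0 = 0.28088
Sum = 0.936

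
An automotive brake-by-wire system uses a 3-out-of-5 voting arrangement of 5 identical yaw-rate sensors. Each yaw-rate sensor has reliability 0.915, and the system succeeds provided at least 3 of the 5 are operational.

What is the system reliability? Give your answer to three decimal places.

0.995

R = Σ_{i=3}^{5} C(5,i) p^i (1−p)^{5−i} with p = 0.915
C(5,3)·0.915^3·0.085^2 = 0.05535
C(5,4)·0.915^4·0.085^1 = 0.29790
C(5,5)·0.915^5·0.085^0 = 0.64137
Sum = 0.995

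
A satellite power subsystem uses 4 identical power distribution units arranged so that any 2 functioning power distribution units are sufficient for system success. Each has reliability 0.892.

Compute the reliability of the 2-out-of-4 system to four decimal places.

0.9954

R = Σ_{i=2}^{4} C(4,i) p^i (1−p)^{4−i} with p = 0.892
C(4,2)·0.892^2·0.108^2 = 0.055684
C(4,3)·0.892^3·0.108^1 = 0.306604
C(4,4)·0.892^4·0.108^0 = 0.633081
Sum = 0.9954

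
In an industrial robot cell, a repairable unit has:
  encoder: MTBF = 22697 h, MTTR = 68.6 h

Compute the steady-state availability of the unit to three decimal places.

A(encoder) = MTBF/(MTBF+MTTR) = 22697/(22697+68.6) = 0.997

0.997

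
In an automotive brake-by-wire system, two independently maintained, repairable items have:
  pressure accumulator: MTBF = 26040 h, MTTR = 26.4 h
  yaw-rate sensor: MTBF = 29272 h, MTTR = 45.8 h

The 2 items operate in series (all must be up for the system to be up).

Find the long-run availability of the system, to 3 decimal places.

0.997

A(pressure accumulator) = MTBF/(MTBF+MTTR) = 26040/(26040+26.4) = 0.998987
A(yaw-rate sensor) = MTBF/(MTBF+MTTR) = 29272/(29272+45.8) = 0.998438
Series availability: 0.998987 × 0.998438 = 0.997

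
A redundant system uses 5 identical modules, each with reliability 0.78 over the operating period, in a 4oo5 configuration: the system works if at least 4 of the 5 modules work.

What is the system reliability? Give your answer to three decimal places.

R = Σ_{i=4}^{5} C(5,i) p^i (1−p)^{5−i} with p = 0.78
C(5,4)·0.78^4·0.22^1 = 0.40717
C(5,5)·0.78^5·0.22^0 = 0.28872
Sum = 0.696

0.696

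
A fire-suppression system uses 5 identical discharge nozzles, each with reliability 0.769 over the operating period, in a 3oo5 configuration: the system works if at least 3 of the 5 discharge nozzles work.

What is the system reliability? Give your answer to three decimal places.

0.916

R = Σ_{i=3}^{5} C(5,i) p^i (1−p)^{5−i} with p = 0.769
C(5,3)·0.769^3·0.231^2 = 0.24266
C(5,4)·0.769^4·0.231^1 = 0.40391
C(5,5)·0.769^5·0.231^0 = 0.26893
Sum = 0.916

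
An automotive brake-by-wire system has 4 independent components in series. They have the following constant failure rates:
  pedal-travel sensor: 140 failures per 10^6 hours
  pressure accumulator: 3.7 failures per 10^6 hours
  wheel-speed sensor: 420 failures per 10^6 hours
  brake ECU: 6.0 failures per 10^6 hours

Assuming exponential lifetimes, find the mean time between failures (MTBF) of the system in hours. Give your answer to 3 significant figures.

Series of exponential components: λ_sys = Σ λ_i
λ_sys = 0.00014 + 0.0000037 + 0.00042 + 0.0000060 = 5.6970e-04 /h
MTBF = 1 / λ_sys = 1760 h

1760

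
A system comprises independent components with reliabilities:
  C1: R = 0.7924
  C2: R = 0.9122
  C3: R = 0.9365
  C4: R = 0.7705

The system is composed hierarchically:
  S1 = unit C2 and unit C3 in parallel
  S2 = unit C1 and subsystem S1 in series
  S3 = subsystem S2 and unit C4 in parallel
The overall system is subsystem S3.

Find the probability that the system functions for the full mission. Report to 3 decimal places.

0.951

Parallel (C2 and C3): 1 − (1 − 0.91220)(1 − 0.93650) = 0.99442
Series (C1 and [0.99442]): 0.79240 × 0.99442 = 0.78798
Parallel ([0.78798] and C4): 1 − (1 − 0.78798)(1 − 0.77050) = 0.951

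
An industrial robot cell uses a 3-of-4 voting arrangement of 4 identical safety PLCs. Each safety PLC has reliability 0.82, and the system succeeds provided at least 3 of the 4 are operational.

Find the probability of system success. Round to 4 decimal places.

0.8491

R = Σ_{i=3}^{4} C(4,i) p^i (1−p)^{4−i} with p = 0.82
C(4,3)·0.82^3·0.18^1 = 0.396985
C(4,4)·0.82^4·0.18^0 = 0.452122
Sum = 0.8491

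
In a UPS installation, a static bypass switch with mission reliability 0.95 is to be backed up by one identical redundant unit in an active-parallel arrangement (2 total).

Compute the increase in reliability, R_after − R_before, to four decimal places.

0.0475

R_before = 0.95
R_after = 1 − (1 − 0.95)^2 = 0.9975
ΔR = 0.9975 − 0.95 = 0.0475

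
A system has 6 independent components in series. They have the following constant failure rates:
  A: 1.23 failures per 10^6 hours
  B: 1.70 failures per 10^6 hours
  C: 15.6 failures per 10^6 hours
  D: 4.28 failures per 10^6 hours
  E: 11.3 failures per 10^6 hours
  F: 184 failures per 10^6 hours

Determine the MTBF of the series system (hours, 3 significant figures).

Series of exponential components: λ_sys = Σ λ_i
λ_sys = 0.00000123 + 0.00000170 + 0.0000156 + 0.00000428 + 0.0000113 + 0.000184 = 2.1811e-04 /h
MTBF = 1 / λ_sys = 4580 h

4580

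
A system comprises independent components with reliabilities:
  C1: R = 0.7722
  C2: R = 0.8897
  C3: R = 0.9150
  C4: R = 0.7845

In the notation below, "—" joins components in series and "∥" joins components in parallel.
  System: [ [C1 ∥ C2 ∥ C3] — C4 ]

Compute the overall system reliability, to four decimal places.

0.7828

Parallel (C1, C2, and C3): 1 − (1 − 0.772200)(1 − 0.889700)(1 − 0.915000) = 0.997864
Series ([0.997864] and C4): 0.997864 × 0.784500 = 0.7828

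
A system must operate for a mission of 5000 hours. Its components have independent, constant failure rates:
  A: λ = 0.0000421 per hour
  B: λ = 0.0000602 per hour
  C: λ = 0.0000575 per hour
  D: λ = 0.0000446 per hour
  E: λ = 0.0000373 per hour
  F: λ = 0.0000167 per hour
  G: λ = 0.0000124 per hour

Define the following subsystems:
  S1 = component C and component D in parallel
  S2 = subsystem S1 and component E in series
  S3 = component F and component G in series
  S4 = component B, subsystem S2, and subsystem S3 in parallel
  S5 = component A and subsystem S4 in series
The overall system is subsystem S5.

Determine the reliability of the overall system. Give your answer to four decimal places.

R(A) = exp(−0.0000421 × 5000) = 0.810179
R(B) = exp(−0.0000602 × 5000) = 0.740078
R(C) = exp(−0.0000575 × 5000) = 0.750137
R(D) = exp(−0.0000446 × 5000) = 0.800115
R(E) = exp(−0.0000373 × 5000) = 0.829859
R(F) = exp(−0.0000167 × 5000) = 0.919891
R(G) = exp(−0.0000124 × 5000) = 0.939883
Parallel (C and D): 1 − (1 − 0.750137)(1 − 0.800115) = 0.950056
Series ([0.950056] and E): 0.950056 × 0.829859 = 0.788413
Series (F and G): 0.919891 × 0.939883 = 0.864590
Parallel (B, [0.788413], and [0.864590]): 1 − (1 − 0.740078)(1 − 0.788413)(1 − 0.864590) = 0.992553
Series (A and [0.992553]): 0.810179 × 0.992553 = 0.8041

0.8041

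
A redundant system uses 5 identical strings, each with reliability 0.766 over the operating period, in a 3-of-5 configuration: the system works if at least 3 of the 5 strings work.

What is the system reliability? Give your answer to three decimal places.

R = Σ_{i=3}^{5} C(5,i) p^i (1−p)^{5−i} with p = 0.766
C(5,3)·0.766^3·0.234^2 = 0.24610
C(5,4)·0.766^4·0.234^1 = 0.40281
C(5,5)·0.766^5·0.234^0 = 0.26372
Sum = 0.913

0.913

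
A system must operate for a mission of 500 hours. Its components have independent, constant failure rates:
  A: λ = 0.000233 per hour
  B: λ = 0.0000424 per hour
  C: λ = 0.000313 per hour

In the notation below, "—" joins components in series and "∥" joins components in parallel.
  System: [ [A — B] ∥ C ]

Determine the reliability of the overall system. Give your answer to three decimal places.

R(A) = exp(−0.000233 × 500) = 0.89003
R(B) = exp(−0.0000424 × 500) = 0.97902
R(C) = exp(−0.000313 × 500) = 0.85513
Series (A and B): 0.89003 × 0.97902 = 0.87136
Parallel ([0.87136] and C): 1 − (1 − 0.87136)(1 − 0.85513) = 0.981

0.981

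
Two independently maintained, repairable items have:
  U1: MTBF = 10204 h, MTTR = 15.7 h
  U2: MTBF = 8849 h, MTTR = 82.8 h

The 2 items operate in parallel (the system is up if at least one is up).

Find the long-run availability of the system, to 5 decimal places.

A(U1) = MTBF/(MTBF+MTTR) = 10204/(10204+15.7) = 0.998464
A(U2) = MTBF/(MTBF+MTTR) = 8849/(8849+82.8) = 0.990730
Parallel availability: 1 − (1 − 0.998464)(1 − 0.990730) = 0.99999

0.99999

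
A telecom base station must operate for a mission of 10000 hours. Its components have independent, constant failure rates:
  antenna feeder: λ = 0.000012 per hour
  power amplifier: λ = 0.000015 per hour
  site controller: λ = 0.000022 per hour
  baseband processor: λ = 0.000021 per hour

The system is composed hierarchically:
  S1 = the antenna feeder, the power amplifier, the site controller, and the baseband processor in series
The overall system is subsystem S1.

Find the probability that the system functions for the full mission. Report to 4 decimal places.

0.4966

R(antenna feeder) = exp(−0.000012 × 10000) = 0.886920
R(power amplifier) = exp(−0.000015 × 10000) = 0.860708
R(site controller) = exp(−0.000022 × 10000) = 0.802519
R(baseband processor) = exp(−0.000021 × 10000) = 0.810584
Series (antenna feeder, power amplifier, site controller, and baseband processor): 0.886920 × 0.860708 × 0.802519 × 0.810584 = 0.4966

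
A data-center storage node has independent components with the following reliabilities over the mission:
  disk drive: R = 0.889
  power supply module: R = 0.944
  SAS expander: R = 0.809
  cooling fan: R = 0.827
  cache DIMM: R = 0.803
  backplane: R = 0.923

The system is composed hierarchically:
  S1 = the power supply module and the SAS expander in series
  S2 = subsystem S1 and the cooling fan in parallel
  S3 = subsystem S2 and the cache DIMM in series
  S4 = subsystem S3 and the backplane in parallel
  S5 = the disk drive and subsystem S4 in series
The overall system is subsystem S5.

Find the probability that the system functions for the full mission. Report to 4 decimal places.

Series (power supply module and SAS expander): 0.944000 × 0.809000 = 0.763696
Parallel ([0.763696] and cooling fan): 1 − (1 − 0.763696)(1 − 0.827000) = 0.959119
Series ([0.959119] and cache DIMM): 0.959119 × 0.803000 = 0.770173
Parallel ([0.770173] and backplane): 1 − (1 − 0.770173)(1 − 0.923000) = 0.982303
Series (disk drive and [0.982303]): 0.889000 × 0.982303 = 0.8733

0.8733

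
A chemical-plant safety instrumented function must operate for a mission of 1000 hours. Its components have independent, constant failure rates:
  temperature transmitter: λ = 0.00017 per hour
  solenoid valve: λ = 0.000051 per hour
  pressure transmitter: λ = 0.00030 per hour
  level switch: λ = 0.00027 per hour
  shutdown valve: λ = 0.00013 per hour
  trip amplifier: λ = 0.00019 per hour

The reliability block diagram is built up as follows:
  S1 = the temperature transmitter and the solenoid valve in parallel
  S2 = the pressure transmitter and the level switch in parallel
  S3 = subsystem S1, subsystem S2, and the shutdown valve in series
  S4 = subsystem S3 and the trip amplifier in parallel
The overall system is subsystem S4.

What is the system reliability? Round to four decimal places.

0.9685

R(temperature transmitter) = exp(−0.00017 × 1000) = 0.843665
R(solenoid valve) = exp(−0.000051 × 1000) = 0.950279
R(pressure transmitter) = exp(−0.00030 × 1000) = 0.740818
R(level switch) = exp(−0.00027 × 1000) = 0.763379
R(shutdown valve) = exp(−0.00013 × 1000) = 0.878095
R(trip amplifier) = exp(−0.00019 × 1000) = 0.826959
Parallel (temperature transmitter and solenoid valve): 1 − (1 − 0.843665)(1 − 0.950279) = 0.992227
Parallel (pressure transmitter and level switch): 1 − (1 − 0.740818)(1 − 0.763379) = 0.938672
Series ([0.992227], [0.938672], and shutdown valve): 0.992227 × 0.938672 × 0.878095 = 0.817836
Parallel ([0.817836] and trip amplifier): 1 − (1 − 0.817836)(1 − 0.826959) = 0.9685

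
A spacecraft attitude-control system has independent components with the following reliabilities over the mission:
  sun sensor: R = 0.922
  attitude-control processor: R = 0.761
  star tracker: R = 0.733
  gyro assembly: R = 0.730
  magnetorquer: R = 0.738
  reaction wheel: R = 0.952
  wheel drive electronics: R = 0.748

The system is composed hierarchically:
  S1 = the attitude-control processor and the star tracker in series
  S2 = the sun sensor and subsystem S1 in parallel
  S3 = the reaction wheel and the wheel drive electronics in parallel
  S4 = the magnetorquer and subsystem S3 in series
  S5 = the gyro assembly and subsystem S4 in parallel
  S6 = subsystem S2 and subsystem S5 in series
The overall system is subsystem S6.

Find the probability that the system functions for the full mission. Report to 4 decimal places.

Series (attitude-control processor and star tracker): 0.761000 × 0.733000 = 0.557813
Parallel (sun sensor and [0.557813]): 1 − (1 − 0.922000)(1 − 0.557813) = 0.965509
Parallel (reaction wheel and wheel drive electronics): 1 − (1 − 0.952000)(1 − 0.748000) = 0.987904
Series (magnetorquer and [0.987904]): 0.738000 × 0.987904 = 0.729073
Parallel (gyro assembly and [0.729073]): 1 − (1 − 0.730000)(1 − 0.729073) = 0.926850
Series ([0.965509] and [0.926850]): 0.965509 × 0.926850 = 0.8949

0.8949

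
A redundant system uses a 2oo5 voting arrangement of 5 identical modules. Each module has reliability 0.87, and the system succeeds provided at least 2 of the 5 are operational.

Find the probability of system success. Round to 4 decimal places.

0.9987

R = Σ_{i=2}^{5} C(5,i) p^i (1−p)^{5−i} with p = 0.87
C(5,2)·0.87^2·0.13^3 = 0.016629
C(5,3)·0.87^3·0.13^2 = 0.111287
C(5,4)·0.87^4·0.13^1 = 0.372383
C(5,5)·0.87^5·0.13^0 = 0.498421
Sum = 0.9987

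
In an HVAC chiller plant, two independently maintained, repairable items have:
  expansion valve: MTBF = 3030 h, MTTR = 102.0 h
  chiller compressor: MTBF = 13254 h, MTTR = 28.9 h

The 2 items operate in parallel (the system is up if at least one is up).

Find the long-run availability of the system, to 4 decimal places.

0.9999

A(expansion valve) = MTBF/(MTBF+MTTR) = 3030/(3030+102.0) = 0.967433
A(chiller compressor) = MTBF/(MTBF+MTTR) = 13254/(13254+28.9) = 0.997824
Parallel availability: 1 − (1 − 0.967433)(1 − 0.997824) = 0.9999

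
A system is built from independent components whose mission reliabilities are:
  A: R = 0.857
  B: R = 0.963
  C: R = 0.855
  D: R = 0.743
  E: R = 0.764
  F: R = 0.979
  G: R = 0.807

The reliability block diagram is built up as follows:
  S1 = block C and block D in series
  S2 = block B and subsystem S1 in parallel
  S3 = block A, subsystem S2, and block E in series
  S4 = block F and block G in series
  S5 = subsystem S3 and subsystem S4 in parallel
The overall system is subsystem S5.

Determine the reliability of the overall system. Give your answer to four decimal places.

Series (C and D): 0.855000 × 0.743000 = 0.635265
Parallel (B and [0.635265]): 1 − (1 − 0.963000)(1 − 0.635265) = 0.986505
Series (A, [0.986505], and E): 0.857000 × 0.986505 × 0.764000 = 0.645912
Series (F and G): 0.979000 × 0.807000 = 0.790053
Parallel ([0.645912] and [0.790053]): 1 − (1 − 0.645912)(1 − 0.790053) = 0.9257

0.9257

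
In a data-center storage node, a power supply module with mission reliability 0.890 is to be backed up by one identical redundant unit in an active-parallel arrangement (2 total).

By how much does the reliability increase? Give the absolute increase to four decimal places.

R_before = 0.890
R_after = 1 − (1 − 0.890)^2 = 0.9879
ΔR = 0.9879 − 0.890 = 0.0979

0.0979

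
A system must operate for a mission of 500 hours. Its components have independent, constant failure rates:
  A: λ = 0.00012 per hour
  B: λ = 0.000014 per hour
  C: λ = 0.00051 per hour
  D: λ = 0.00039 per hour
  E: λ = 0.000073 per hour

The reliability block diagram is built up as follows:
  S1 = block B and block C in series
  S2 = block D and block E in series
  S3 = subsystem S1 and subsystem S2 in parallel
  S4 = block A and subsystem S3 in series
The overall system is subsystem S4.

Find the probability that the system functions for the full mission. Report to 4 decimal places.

R(A) = exp(−0.00012 × 500) = 0.941765
R(B) = exp(−0.000014 × 500) = 0.993024
R(C) = exp(−0.00051 × 500) = 0.774916
R(D) = exp(−0.00039 × 500) = 0.822835
R(E) = exp(−0.000073 × 500) = 0.964158
Series (B and C): 0.993024 × 0.774916 = 0.769510
Series (D and E): 0.822835 × 0.964158 = 0.793343
Parallel ([0.769510] and [0.793343]): 1 − (1 − 0.769510)(1 − 0.793343) = 0.952368
Series (A and [0.952368]): 0.941765 × 0.952368 = 0.8969

0.8969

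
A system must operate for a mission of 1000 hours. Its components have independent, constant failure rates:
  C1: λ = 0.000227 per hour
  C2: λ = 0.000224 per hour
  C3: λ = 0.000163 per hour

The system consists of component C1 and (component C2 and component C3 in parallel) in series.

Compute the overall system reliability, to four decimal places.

0.7729

R(C1) = exp(−0.000227 × 1000) = 0.796921
R(C2) = exp(−0.000224 × 1000) = 0.799315
R(C3) = exp(−0.000163 × 1000) = 0.849591
Parallel (C2 and C3): 1 − (1 − 0.799315)(1 − 0.849591) = 0.969815
Series (C1 and [0.969815]): 0.796921 × 0.969815 = 0.7729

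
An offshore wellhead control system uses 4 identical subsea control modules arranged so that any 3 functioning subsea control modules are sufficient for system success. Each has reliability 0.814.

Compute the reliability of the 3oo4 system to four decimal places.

0.8403

R = Σ_{i=3}^{4} C(4,i) p^i (1−p)^{4−i} with p = 0.814
C(4,3)·0.814^3·0.186^1 = 0.401279
C(4,4)·0.814^4·0.186^0 = 0.439033
Sum = 0.8403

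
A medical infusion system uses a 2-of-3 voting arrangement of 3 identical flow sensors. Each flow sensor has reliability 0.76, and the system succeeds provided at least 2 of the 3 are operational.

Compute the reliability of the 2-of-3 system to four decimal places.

R = Σ_{i=2}^{3} C(3,i) p^i (1−p)^{3−i} with p = 0.76
C(3,2)·0.76^2·0.24^1 = 0.415872
C(3,3)·0.76^3·0.24^0 = 0.438976
Sum = 0.8548

0.8548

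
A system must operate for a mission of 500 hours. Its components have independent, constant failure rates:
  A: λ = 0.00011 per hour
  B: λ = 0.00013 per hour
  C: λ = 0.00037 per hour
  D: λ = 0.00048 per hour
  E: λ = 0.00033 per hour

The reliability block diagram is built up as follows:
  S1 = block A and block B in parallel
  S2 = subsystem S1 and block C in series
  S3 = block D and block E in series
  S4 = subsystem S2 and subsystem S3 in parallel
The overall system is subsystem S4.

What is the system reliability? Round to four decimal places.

R(A) = exp(−0.00011 × 500) = 0.946485
R(B) = exp(−0.00013 × 500) = 0.937067
R(C) = exp(−0.00037 × 500) = 0.831104
R(D) = exp(−0.00048 × 500) = 0.786628
R(E) = exp(−0.00033 × 500) = 0.847894
Parallel (A and B): 1 − (1 − 0.946485)(1 − 0.937067) = 0.996632
Series ([0.996632] and C): 0.996632 × 0.831104 = 0.828305
Series (D and E): 0.786628 × 0.847894 = 0.666977
Parallel ([0.828305] and [0.666977]): 1 − (1 − 0.828305)(1 − 0.666977) = 0.9428

0.9428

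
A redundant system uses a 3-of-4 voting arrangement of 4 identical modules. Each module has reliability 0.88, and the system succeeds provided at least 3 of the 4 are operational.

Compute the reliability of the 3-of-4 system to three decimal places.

R = Σ_{i=3}^{4} C(4,i) p^i (1−p)^{4−i} with p = 0.88
C(4,3)·0.88^3·0.12^1 = 0.32711
C(4,4)·0.88^4·0.12^0 = 0.59970
Sum = 0.927

0.927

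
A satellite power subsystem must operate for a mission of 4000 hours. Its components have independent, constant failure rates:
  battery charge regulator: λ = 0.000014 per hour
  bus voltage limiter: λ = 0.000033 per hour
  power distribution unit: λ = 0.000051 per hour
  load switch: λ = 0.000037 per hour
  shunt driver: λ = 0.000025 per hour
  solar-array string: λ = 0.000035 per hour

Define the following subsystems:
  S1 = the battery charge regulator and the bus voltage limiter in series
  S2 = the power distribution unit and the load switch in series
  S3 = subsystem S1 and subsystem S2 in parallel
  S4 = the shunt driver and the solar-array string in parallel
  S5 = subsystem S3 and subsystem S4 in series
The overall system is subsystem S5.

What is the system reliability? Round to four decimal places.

R(battery charge regulator) = exp(−0.000014 × 4000) = 0.945539
R(bus voltage limiter) = exp(−0.000033 × 4000) = 0.876341
R(power distribution unit) = exp(−0.000051 × 4000) = 0.815462
R(load switch) = exp(−0.000037 × 4000) = 0.862431
R(shunt driver) = exp(−0.000025 × 4000) = 0.904837
R(solar-array string) = exp(−0.000035 × 4000) = 0.869358
Series (battery charge regulator and bus voltage limiter): 0.945539 × 0.876341 = 0.828615
Series (power distribution unit and load switch): 0.815462 × 0.862431 = 0.703280
Parallel ([0.828615] and [0.703280]): 1 − (1 − 0.828615)(1 − 0.703280) = 0.949147
Parallel (shunt driver and solar-array string): 1 − (1 − 0.904837)(1 − 0.869358) = 0.987568
Series ([0.949147] and [0.987568]): 0.949147 × 0.987568 = 0.9373

0.9373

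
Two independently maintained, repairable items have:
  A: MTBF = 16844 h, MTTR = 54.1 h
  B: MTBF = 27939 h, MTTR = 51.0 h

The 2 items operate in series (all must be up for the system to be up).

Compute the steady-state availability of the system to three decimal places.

0.995

A(A) = MTBF/(MTBF+MTTR) = 16844/(16844+54.1) = 0.996798
A(B) = MTBF/(MTBF+MTTR) = 27939/(27939+51.0) = 0.998178
Series availability: 0.996798 × 0.998178 = 0.995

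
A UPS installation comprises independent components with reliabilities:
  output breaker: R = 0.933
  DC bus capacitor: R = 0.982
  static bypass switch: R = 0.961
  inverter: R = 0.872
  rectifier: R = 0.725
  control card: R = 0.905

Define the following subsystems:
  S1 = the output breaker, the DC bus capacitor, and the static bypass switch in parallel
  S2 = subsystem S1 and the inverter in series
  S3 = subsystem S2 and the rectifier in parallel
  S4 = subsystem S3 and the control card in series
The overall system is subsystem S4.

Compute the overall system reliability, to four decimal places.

Parallel (output breaker, DC bus capacitor, and static bypass switch): 1 − (1 − 0.933000)(1 − 0.982000)(1 − 0.961000) = 0.999953
Series ([0.999953] and inverter): 0.999953 × 0.872000 = 0.871959
Parallel ([0.871959] and rectifier): 1 − (1 − 0.871959)(1 − 0.725000) = 0.964789
Series ([0.964789] and control card): 0.964789 × 0.905000 = 0.8731

0.8731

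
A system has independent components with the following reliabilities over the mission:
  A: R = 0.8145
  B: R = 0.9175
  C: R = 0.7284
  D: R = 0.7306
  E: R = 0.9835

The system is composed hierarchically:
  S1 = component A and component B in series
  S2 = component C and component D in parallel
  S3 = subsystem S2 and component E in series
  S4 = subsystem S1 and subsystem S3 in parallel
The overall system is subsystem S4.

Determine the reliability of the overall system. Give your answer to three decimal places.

Series (A and B): 0.81450 × 0.91750 = 0.74730
Parallel (C and D): 1 − (1 − 0.72840)(1 − 0.73060) = 0.92683
Series ([0.92683] and E): 0.92683 × 0.98350 = 0.91154
Parallel ([0.74730] and [0.91154]): 1 − (1 − 0.74730)(1 − 0.91154) = 0.978

0.978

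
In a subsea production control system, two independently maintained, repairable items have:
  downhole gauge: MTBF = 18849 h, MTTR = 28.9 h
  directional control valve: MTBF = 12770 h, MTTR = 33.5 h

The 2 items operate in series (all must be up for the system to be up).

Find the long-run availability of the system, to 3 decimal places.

0.996

A(downhole gauge) = MTBF/(MTBF+MTTR) = 18849/(18849+28.9) = 0.998469
A(directional control valve) = MTBF/(MTBF+MTTR) = 12770/(12770+33.5) = 0.997384
Series availability: 0.998469 × 0.997384 = 0.996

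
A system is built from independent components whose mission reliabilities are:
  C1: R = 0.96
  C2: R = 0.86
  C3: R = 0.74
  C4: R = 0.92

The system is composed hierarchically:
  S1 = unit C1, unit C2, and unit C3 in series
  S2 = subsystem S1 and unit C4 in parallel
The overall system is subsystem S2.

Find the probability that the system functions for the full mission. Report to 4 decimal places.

0.9689

Series (C1, C2, and C3): 0.960000 × 0.860000 × 0.740000 = 0.610944
Parallel ([0.610944] and C4): 1 − (1 − 0.610944)(1 − 0.920000) = 0.9689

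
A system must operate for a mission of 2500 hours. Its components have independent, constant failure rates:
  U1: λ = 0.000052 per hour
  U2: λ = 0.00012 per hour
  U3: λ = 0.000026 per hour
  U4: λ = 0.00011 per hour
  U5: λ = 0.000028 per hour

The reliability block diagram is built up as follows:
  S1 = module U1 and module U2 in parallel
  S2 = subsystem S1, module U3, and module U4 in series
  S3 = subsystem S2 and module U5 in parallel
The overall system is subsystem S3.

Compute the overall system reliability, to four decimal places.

R(U1) = exp(−0.000052 × 2500) = 0.878095
R(U2) = exp(−0.00012 × 2500) = 0.740818
R(U3) = exp(−0.000026 × 2500) = 0.937067
R(U4) = exp(−0.00011 × 2500) = 0.759572
R(U5) = exp(−0.000028 × 2500) = 0.932394
Parallel (U1 and U2): 1 − (1 − 0.878095)(1 − 0.740818) = 0.968404
Series ([0.968404], U3, and U4): 0.968404 × 0.937067 × 0.759572 = 0.689281
Parallel ([0.689281] and U5): 1 − (1 − 0.689281)(1 − 0.932394) = 0.9790

0.9790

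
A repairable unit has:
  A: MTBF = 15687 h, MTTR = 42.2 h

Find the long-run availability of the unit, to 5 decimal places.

0.99732

A(A) = MTBF/(MTBF+MTTR) = 15687/(15687+42.2) = 0.99732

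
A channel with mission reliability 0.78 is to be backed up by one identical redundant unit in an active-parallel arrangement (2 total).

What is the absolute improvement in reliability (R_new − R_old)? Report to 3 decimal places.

R_before = 0.78
R_after = 1 − (1 − 0.78)^2 = 0.952
ΔR = 0.952 − 0.78 = 0.172

0.172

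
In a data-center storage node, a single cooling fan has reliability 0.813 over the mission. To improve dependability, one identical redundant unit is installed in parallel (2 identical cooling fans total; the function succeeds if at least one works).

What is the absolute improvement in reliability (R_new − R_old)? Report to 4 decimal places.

0.1520

R_before = 0.813
R_after = 1 − (1 − 0.813)^2 = 0.9650
ΔR = 0.9650 − 0.813 = 0.1520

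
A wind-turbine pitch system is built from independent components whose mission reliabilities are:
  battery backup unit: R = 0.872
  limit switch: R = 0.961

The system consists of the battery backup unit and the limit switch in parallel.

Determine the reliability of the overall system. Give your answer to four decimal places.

0.9950

Parallel (battery backup unit and limit switch): 1 − (1 − 0.872000)(1 − 0.961000) = 0.9950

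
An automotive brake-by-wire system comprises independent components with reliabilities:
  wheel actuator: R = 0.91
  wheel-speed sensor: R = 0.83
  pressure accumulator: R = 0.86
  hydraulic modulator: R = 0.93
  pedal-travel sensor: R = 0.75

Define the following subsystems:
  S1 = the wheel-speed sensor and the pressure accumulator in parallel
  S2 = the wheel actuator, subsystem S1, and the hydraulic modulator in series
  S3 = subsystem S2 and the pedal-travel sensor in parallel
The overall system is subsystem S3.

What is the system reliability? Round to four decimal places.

0.9565

Parallel (wheel-speed sensor and pressure accumulator): 1 − (1 − 0.830000)(1 − 0.860000) = 0.976200
Series (wheel actuator, [0.976200], and hydraulic modulator): 0.910000 × 0.976200 × 0.930000 = 0.826158
Parallel ([0.826158] and pedal-travel sensor): 1 − (1 − 0.826158)(1 − 0.750000) = 0.9565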